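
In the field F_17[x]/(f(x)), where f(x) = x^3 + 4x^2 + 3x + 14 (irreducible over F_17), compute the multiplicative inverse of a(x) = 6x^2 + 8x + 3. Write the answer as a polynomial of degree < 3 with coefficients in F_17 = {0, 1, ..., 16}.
a(x)^(-1) ≡ 10x^2 + 7x + 5 (mod f(x))

Since f is irreducible over F_17, F_17[x]/(f) is a field and a(x) ≠ 0 has an inverse. Apply the extended Euclidean algorithm to f(x) and a(x) in F_17[x]: f(x) = (3x + 8)·a(x) + (15x + 7);  a(x) = (14x + 11)·(15x + 7) + (11). The last nonzero remainder is the constant 11 = gcd(f, a) in F_17. Back-substituting through the division chain expresses 11 = s(x)·a(x) + t(x)·f(x) with s(x) ≡ 8x^2 + 9x + 4 (mod f), so (8x^2 + 9x + 4)·a(x) ≡ 11 (mod f). Multiplying by 11^(-1) ≡ 14 in F_17 gives a(x)^(-1) ≡ 14·(8x^2 + 9x + 4) ≡ 10x^2 + 7x + 5 (mod f). Check: (6x^2 + 8x + 3)·(10x^2 + 7x + 5) = 9x^4 + 3x^3 + 14x^2 + 10x + 15 ≡ 1 (mod x^3 + 4x^2 + 3x + 14).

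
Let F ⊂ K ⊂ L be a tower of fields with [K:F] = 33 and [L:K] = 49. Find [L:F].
[L:F] = 1617

The tower law says that for any tower of field extensions F ⊂ K ⊂ L with finite degrees, [L:F] = [L:K] · [K:F]. Here this gives [L:F] = 49 · 33 = 1617.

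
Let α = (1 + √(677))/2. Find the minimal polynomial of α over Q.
m_α(x) = x^2 - x - 169

From 2α - 1 = √(677), squaring gives (2α - 1)^2 = 677, i.e. 4α^2 - 4α + 1 = 677, so α^2 - α + (1 - 677)/4 = 0. Since 677 ≡ 1 (mod 4), (1 - 677)/4 = -169 ∈ Z. The polynomial x^2 - x - 169 has discriminant 1 - 4·(-169) = 677, which is not a perfect square in Q (d = 677 is squarefree and ≠ 1), so x^2 - x - 169 is irreducible over Q. It is the minimal polynomial of α.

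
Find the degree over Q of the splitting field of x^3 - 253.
[K : Q] = 6

The roots of x^3 - 253 are ∛253, ω∛253, ω^2∛253 where ω = e^(2πi/3) is a primitive cube root of unity, so K = Q(∛253, ω). Now [Q(∛253):Q] = 3 (since 253 is not a perfect cube, x^3 - 253 is irreducible) and [Q(ω):Q] = 2. Both 2 and 3 divide [K:Q], and [K:Q] ≤ 3·2 = 6, so [K:Q] = 6. (Equivalently: Q(∛253) ⊂ R but ω ∉ R, so [K : Q(∛253)] = 2.)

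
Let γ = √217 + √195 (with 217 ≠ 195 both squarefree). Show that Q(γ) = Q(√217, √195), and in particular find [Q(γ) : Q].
[Q(γ) : Q] = 4 (equivalently, Q(γ) = Q(√217, √195))

Obviously Q(γ) ⊆ Q(√217, √195), and [Q(√217, √195):Q] = 4 (since 217, 195 are distinct squarefree integers > 1 with 42315 not a perfect square). To show equality we compute the minimal polynomial of γ. From γ = √217 + √195: γ^2 = 217 + 2√(42315) + 195 = 412 + 2√(42315), so γ^2 - 412 = 2√(42315); squaring, (γ^2 - 412)^2 = 4·42315, i.e. γ^4 - 824γ^2 + 169744 - 169260 = 0, i.e. γ^4 - 824γ^2 + 484 = 0. So γ is a root of x^4 - 824x^2 + 484. This polynomial is irreducible over Q: it has no rational root (each ±√217 ± √195 is irrational), and any factorization into two quadratics over Q would force √(42315) ∈ Q (pairing opposite roots) or √217, √195 ∈ Q (other pairings), all impossible. Hence [Q(γ):Q] = 4 = [Q(√217, √195):Q], so Q(γ) = Q(√217, √195).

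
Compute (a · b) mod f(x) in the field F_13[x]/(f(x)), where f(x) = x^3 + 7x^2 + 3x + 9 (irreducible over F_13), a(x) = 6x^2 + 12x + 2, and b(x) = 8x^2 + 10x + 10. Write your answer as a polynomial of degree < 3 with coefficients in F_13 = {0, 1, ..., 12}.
a · b ≡ 12x^2 + x + 2 (mod f(x))

Multiply in F_13[x]: a(x)·b(x) = (6x^2 + 12x + 2)·(8x^2 + 10x + 10) = 9x^4 + x^2 + 10x + 7. This has degree ≥ 3, so divide by f(x) over F_13: 9x^4 + x^2 + 10x + 7 = (9x + 2)·(x^3 + 7x^2 + 3x + 9) + (12x^2 + x + 2). Hence a·b ≡ 12x^2 + x + 2 (mod f). (F_13[x]/(f) is a field with 13^3 = 2197 elements since f is irreducible of degree 3.)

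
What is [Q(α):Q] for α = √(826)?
[Q(α):Q] = 2

[Q(α):Q] equals the degree of the minimal polynomial of α. Here α^2 = 826 and x^2 - 826 is irreducible (d = 826 is squarefree, ≠ 1, hence not a square), so deg(m_α) = 2. Thus [Q(α):Q] = 2.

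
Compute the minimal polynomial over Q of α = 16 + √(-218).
m_α(x) = x^2 - 32x + 474

From α - 16 = √(-218), squaring gives (α - 16)^2 = -218, i.e. α^2 - 32α + 256 = -218, so α^2 - 32α + 474 = 0. The discriminant of x^2 - 32x + 474 is (-32)^2 - 4·(474) = 1024 - 1896 = -872, and 4·(-218) is not a perfect square in Q since -218 is squarefree and ≠ 1. Hence x^2 - 32x + 474 is irreducible over Q and is the minimal polynomial of α.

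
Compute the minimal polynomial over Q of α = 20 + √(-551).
m_α(x) = x^2 - 40x + 951

From α - 20 = √(-551), squaring gives (α - 20)^2 = -551, i.e. α^2 - 40α + 400 = -551, so α^2 - 40α + 951 = 0. The discriminant of x^2 - 40x + 951 is (-40)^2 - 4·(951) = 1600 - 3804 = -2204, and 4·(-551) is not a perfect square in Q since -551 is squarefree and ≠ 1. Hence x^2 - 40x + 951 is irreducible over Q and is the minimal polynomial of α.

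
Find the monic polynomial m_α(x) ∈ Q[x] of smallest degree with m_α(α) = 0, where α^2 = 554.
m_α(x) = x^2 - 554

α satisfies α^2 - 554 = 0, so x^2 - 554 annihilates α. Since d = 554 is squarefree and ≠ 1, it is not a perfect square in Q, so x^2 - 554 has no rational root and is therefore irreducible over Q (a degree-2 polynomial over a field is irreducible iff it has no root). Hence m_α(x) = x^2 - 554.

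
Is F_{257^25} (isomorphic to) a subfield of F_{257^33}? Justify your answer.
No: F_{257^25} is not a subfield of F_{257^33}

F_{p^m} embeds in F_{p^n} iff m | n. Here 25 ∤ 33 (since 33 = 1·25 + 8 with remainder 8 ≠ 0), so F_{257^25} is not a subfield of F_{257^33}. Equivalently: if it were, the tower law would give 25 = [F_{257^25}:F_257] dividing [F_{257^33}:F_257] = 33, contradiction.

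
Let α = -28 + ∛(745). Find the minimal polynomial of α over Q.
m_α(x) = x^3 + 84x^2 + 2352x + 21207

Set β = α + 28 = ∛(745), so β^3 = 745. Then (α + 28)^3 - 745 = 0, i.e. α is a root of g(x) = (x + 28)^3 - 745 = x^3 + 84x^2 + 2352x + 21207. Since g(x) = h(x + 28) where h(x) = x^3 - 745, and h is irreducible over Q (because 745 is not a perfect cube, so h has no rational root, and a monic cubic with no rational root is irreducible), g is also irreducible (irreducibility is preserved under the substitution x → x + 28). Hence m_α(x) = x^3 + 84x^2 + 2352x + 21207.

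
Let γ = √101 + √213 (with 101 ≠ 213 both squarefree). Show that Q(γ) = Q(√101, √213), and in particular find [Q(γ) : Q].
[Q(γ) : Q] = 4 (equivalently, Q(γ) = Q(√101, √213))

Obviously Q(γ) ⊆ Q(√101, √213), and [Q(√101, √213):Q] = 4 (since 101, 213 are distinct squarefree integers > 1 with 21513 not a perfect square). To show equality we compute the minimal polynomial of γ. From γ = √101 + √213: γ^2 = 101 + 2√(21513) + 213 = 314 + 2√(21513), so γ^2 - 314 = 2√(21513); squaring, (γ^2 - 314)^2 = 4·21513, i.e. γ^4 - 628γ^2 + 98596 - 86052 = 0, i.e. γ^4 - 628γ^2 + 12544 = 0. So γ is a root of x^4 - 628x^2 + 12544. This polynomial is irreducible over Q: it has no rational root (each ±√101 ± √213 is irrational), and any factorization into two quadratics over Q would force √(21513) ∈ Q (pairing opposite roots) or √101, √213 ∈ Q (other pairings), all impossible. Hence [Q(γ):Q] = 4 = [Q(√101, √213):Q], so Q(γ) = Q(√101, √213).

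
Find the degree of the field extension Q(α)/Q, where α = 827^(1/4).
[Q(α):Q] = 4

α is a root of x^4 - 827. By Eisenstein's criterion at the prime p = 827 (which divides the constant term 827 but p^2 = 683929 does not, since 827 is squarefree), x^4 - 827 is irreducible over Q. Hence [Q(α):Q] = 4.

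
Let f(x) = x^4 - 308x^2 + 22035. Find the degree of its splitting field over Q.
[K : Q] = 4

Solving the quadratic in x^2: x^2 = (308 ± √(308^2 - 4·22035))/2 = (308 ± √6724)/2 = (308 ± 82)/2, giving x^2 = 195 or x^2 = 113. So f(x) = (x^2 - 195)(x^2 - 113) and the roots of f are ±√195, ±√113. Hence the splitting field is K = Q(√195, √113). Since 195 and 113 are distinct squarefree integers > 1, their product 22035 is not a perfect square, so √113 ∉ Q(√195). By the tower law [K:Q] = [Q(√195,√113):Q(√195)] · [Q(√195):Q] = 2 · 2 = 4.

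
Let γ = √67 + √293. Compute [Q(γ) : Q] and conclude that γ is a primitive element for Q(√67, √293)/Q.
[Q(γ) : Q] = 4 (equivalently, Q(γ) = Q(√67, √293))

Obviously Q(γ) ⊆ Q(√67, √293), and [Q(√67, √293):Q] = 4 (since 67, 293 are distinct squarefree integers > 1 with 19631 not a perfect square). To show equality we compute the minimal polynomial of γ. From γ = √67 + √293: γ^2 = 67 + 2√(19631) + 293 = 360 + 2√(19631), so γ^2 - 360 = 2√(19631); squaring, (γ^2 - 360)^2 = 4·19631, i.e. γ^4 - 720γ^2 + 129600 - 78524 = 0, i.e. γ^4 - 720γ^2 + 51076 = 0. So γ is a root of x^4 - 720x^2 + 51076. This polynomial is irreducible over Q: it has no rational root (each ±√67 ± √293 is irrational), and any factorization into two quadratics over Q would force √(19631) ∈ Q (pairing opposite roots) or √67, √293 ∈ Q (other pairings), all impossible. Hence [Q(γ):Q] = 4 = [Q(√67, √293):Q], so Q(γ) = Q(√67, √293).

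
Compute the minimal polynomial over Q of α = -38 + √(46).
m_α(x) = x^2 + 76x + 1398

From α + 38 = √(46), squaring gives (α + 38)^2 = 46, i.e. α^2 + 76α + 1444 = 46, so α^2 + 76α + 1398 = 0. The discriminant of x^2 + 76x + 1398 is (76)^2 - 4·(1398) = 5776 - 5592 = 184, and 4·(46) is not a perfect square in Q since 46 is squarefree and ≠ 1. Hence x^2 + 76x + 1398 is irreducible over Q and is the minimal polynomial of α.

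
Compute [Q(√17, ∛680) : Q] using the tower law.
[Q(√17, ∛680) : Q] = 6

Let L = Q(√17, ∛680). Since Q(√17) ⊂ L and [Q(√17):Q] = 2, the tower law gives 2 | [L:Q]. Likewise Q(∛680) ⊂ L with [Q(∛680):Q] = 3 (because 680 is not a perfect cube), so 3 | [L:Q]. As gcd(2,3) = 1, [L:Q] is divisible by 6. Conversely L is generated over Q by √17 and ∛680, so [L:Q] ≤ 2·3 = 6. Therefore [Q(√17, ∛680) : Q] = 6.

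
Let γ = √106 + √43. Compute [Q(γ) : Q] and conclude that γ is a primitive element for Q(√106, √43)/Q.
[Q(γ) : Q] = 4 (equivalently, Q(γ) = Q(√106, √43))

Obviously Q(γ) ⊆ Q(√106, √43), and [Q(√106, √43):Q] = 4 (since 106, 43 are distinct squarefree integers > 1 with 4558 not a perfect square). To show equality we compute the minimal polynomial of γ. From γ = √106 + √43: γ^2 = 106 + 2√(4558) + 43 = 149 + 2√(4558), so γ^2 - 149 = 2√(4558); squaring, (γ^2 - 149)^2 = 4·4558, i.e. γ^4 - 298γ^2 + 22201 - 18232 = 0, i.e. γ^4 - 298γ^2 + 3969 = 0. So γ is a root of x^4 - 298x^2 + 3969. This polynomial is irreducible over Q: it has no rational root (each ±√106 ± √43 is irrational), and any factorization into two quadratics over Q would force √(4558) ∈ Q (pairing opposite roots) or √106, √43 ∈ Q (other pairings), all impossible. Hence [Q(γ):Q] = 4 = [Q(√106, √43):Q], so Q(γ) = Q(√106, √43).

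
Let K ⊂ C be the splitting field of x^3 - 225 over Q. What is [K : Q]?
[K : Q] = 6

The roots of x^3 - 225 are ∛225, ω∛225, ω^2∛225 where ω = e^(2πi/3) is a primitive cube root of unity, so K = Q(∛225, ω). Now [Q(∛225):Q] = 3 (since 225 is not a perfect cube, x^3 - 225 is irreducible) and [Q(ω):Q] = 2. Both 2 and 3 divide [K:Q], and [K:Q] ≤ 3·2 = 6, so [K:Q] = 6. (Equivalently: Q(∛225) ⊂ R but ω ∉ R, so [K : Q(∛225)] = 2.)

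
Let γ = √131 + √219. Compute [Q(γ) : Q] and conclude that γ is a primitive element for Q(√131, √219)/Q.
[Q(γ) : Q] = 4 (equivalently, Q(γ) = Q(√131, √219))

Obviously Q(γ) ⊆ Q(√131, √219), and [Q(√131, √219):Q] = 4 (since 131, 219 are distinct squarefree integers > 1 with 28689 not a perfect square). To show equality we compute the minimal polynomial of γ. From γ = √131 + √219: γ^2 = 131 + 2√(28689) + 219 = 350 + 2√(28689), so γ^2 - 350 = 2√(28689); squaring, (γ^2 - 350)^2 = 4·28689, i.e. γ^4 - 700γ^2 + 122500 - 114756 = 0, i.e. γ^4 - 700γ^2 + 7744 = 0. So γ is a root of x^4 - 700x^2 + 7744. This polynomial is irreducible over Q: it has no rational root (each ±√131 ± √219 is irrational), and any factorization into two quadratics over Q would force √(28689) ∈ Q (pairing opposite roots) or √131, √219 ∈ Q (other pairings), all impossible. Hence [Q(γ):Q] = 4 = [Q(√131, √219):Q], so Q(γ) = Q(√131, √219).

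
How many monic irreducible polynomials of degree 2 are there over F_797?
There are 317206 monic irreducible polynomials of degree 2 over F_797

Each element of F_{797^2} that lies in no proper subfield is a root of exactly one monic irreducible of degree 2 over F_797, and each such polynomial has 2 distinct roots in F_{797^2}. By Möbius inversion the count is N_797(2) = (1/2) Σ_{d|2} μ(2/d) · 797^d = (1/2)(μ(2)·797^1 + μ(1)·797^2) = 634412/2 = 317206.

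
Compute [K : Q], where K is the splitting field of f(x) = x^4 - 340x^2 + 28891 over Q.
[K : Q] = 4

Solving the quadratic in x^2: x^2 = (340 ± √(340^2 - 4·28891))/2 = (340 ± √36)/2 = (340 ± 6)/2, giving x^2 = 173 or x^2 = 167. So f(x) = (x^2 - 173)(x^2 - 167) and the roots of f are ±√173, ±√167. Hence the splitting field is K = Q(√173, √167). Since 173 and 167 are distinct squarefree integers > 1, their product 28891 is not a perfect square, so √167 ∉ Q(√173). By the tower law [K:Q] = [Q(√173,√167):Q(√173)] · [Q(√173):Q] = 2 · 2 = 4.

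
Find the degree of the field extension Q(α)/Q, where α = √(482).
[Q(α):Q] = 2

[Q(α):Q] equals the degree of the minimal polynomial of α. Here α^2 = 482 and x^2 - 482 is irreducible (d = 482 is squarefree, ≠ 1, hence not a square), so deg(m_α) = 2. Thus [Q(α):Q] = 2.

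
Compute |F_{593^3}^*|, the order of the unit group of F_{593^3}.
|F_{593^3}^*| = 208527856

F_{593^3} has 593^3 = 208527857 elements; its multiplicative group consists of all nonzero elements, so |F_{593^3}^*| = 208527857 - 1 = 208527856. (It is cyclic since any finite subgroup of the multiplicative group of a field is cyclic.)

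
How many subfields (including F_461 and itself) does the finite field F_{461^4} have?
F_{461^4} has 3 subfields

The subfields of F_{p^n} are exactly the fields F_{p^d} for d | n (each is the fixed field of the unique index-d subgroup of Gal(F_{p^n}/F_p) ≅ Z/nZ). The divisors of n = 4 are {1, 2, 4}, giving 3 subfields: F_{461^1}, F_{461^2}, F_{461^4}.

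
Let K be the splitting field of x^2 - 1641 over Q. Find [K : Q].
[K : Q] = 2

f(x) = x^2 - 1641 factors as (x - √1641)(x + √1641). The splitting field is K = Q(√1641). Since 1641 is squarefree and > 1, it is not a perfect square, so x^2 - 1641 is irreducible over Q and [Q(√1641) : Q] = 2. Hence [K : Q] = 2.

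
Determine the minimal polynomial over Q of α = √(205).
m_α(x) = x^2 - 205

α satisfies α^2 - 205 = 0, so x^2 - 205 annihilates α. Since d = 205 is squarefree and ≠ 1, it is not a perfect square in Q, so x^2 - 205 has no rational root and is therefore irreducible over Q (a degree-2 polynomial over a field is irreducible iff it has no root). Hence m_α(x) = x^2 - 205.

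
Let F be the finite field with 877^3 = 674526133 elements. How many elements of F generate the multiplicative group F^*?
There are φ(674526132) = 184757760 primitive elements

F_q^* is cyclic of order q - 1 = 674526132. A cyclic group of order m has exactly φ(m) generators. Here m = 674526132 = 2^2 · 3^2 · 7 · 37 · 73 · 991, so the number of primitive elements is φ(674526132) = 184757760.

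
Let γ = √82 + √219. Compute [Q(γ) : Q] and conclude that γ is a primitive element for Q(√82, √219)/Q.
[Q(γ) : Q] = 4 (equivalently, Q(γ) = Q(√82, √219))

Obviously Q(γ) ⊆ Q(√82, √219), and [Q(√82, √219):Q] = 4 (since 82, 219 are distinct squarefree integers > 1 with 17958 not a perfect square). To show equality we compute the minimal polynomial of γ. From γ = √82 + √219: γ^2 = 82 + 2√(17958) + 219 = 301 + 2√(17958), so γ^2 - 301 = 2√(17958); squaring, (γ^2 - 301)^2 = 4·17958, i.e. γ^4 - 602γ^2 + 90601 - 71832 = 0, i.e. γ^4 - 602γ^2 + 18769 = 0. So γ is a root of x^4 - 602x^2 + 18769. This polynomial is irreducible over Q: it has no rational root (each ±√82 ± √219 is irrational), and any factorization into two quadratics over Q would force √(17958) ∈ Q (pairing opposite roots) or √82, √219 ∈ Q (other pairings), all impossible. Hence [Q(γ):Q] = 4 = [Q(√82, √219):Q], so Q(γ) = Q(√82, √219).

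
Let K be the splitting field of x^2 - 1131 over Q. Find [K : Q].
[K : Q] = 2

f(x) = x^2 - 1131 factors as (x - √1131)(x + √1131). The splitting field is K = Q(√1131). Since 1131 is squarefree and > 1, it is not a perfect square, so x^2 - 1131 is irreducible over Q and [Q(√1131) : Q] = 2. Hence [K : Q] = 2.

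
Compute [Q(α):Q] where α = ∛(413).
[Q(α):Q] = 3

The minimal polynomial of α is x^3 - 413, irreducible over Q since 413 is not a perfect cube (so x^3 - 413 has no rational root). Hence [Q(α):Q] = deg(m_α) = 3.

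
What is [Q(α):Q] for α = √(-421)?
[Q(α):Q] = 2

[Q(α):Q] equals the degree of the minimal polynomial of α. Here α^2 = -421 and x^2 + 421 is irreducible (d = -421 is squarefree, ≠ 1, hence not a square), so deg(m_α) = 2. Thus [Q(α):Q] = 2.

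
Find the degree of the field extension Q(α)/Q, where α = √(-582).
[Q(α):Q] = 2

[Q(α):Q] equals the degree of the minimal polynomial of α. Here α^2 = -582 and x^2 + 582 is irreducible (d = -582 is squarefree, ≠ 1, hence not a square), so deg(m_α) = 2. Thus [Q(α):Q] = 2.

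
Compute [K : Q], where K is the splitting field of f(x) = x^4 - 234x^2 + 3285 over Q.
[K : Q] = 4

Solving the quadratic in x^2: x^2 = (234 ± √(234^2 - 4·3285))/2 = (234 ± √41616)/2 = (234 ± 204)/2, giving x^2 = 219 or x^2 = 15. So f(x) = (x^2 - 219)(x^2 - 15) and the roots of f are ±√219, ±√15. Hence the splitting field is K = Q(√219, √15). Since 219 and 15 are distinct squarefree integers > 1, their product 3285 is not a perfect square, so √15 ∉ Q(√219). By the tower law [K:Q] = [Q(√219,√15):Q(√219)] · [Q(√219):Q] = 2 · 2 = 4.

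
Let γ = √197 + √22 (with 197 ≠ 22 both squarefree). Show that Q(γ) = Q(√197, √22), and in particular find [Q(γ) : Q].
[Q(γ) : Q] = 4 (equivalently, Q(γ) = Q(√197, √22))

Obviously Q(γ) ⊆ Q(√197, √22), and [Q(√197, √22):Q] = 4 (since 197, 22 are distinct squarefree integers > 1 with 4334 not a perfect square). To show equality we compute the minimal polynomial of γ. From γ = √197 + √22: γ^2 = 197 + 2√(4334) + 22 = 219 + 2√(4334), so γ^2 - 219 = 2√(4334); squaring, (γ^2 - 219)^2 = 4·4334, i.e. γ^4 - 438γ^2 + 47961 - 17336 = 0, i.e. γ^4 - 438γ^2 + 30625 = 0. So γ is a root of x^4 - 438x^2 + 30625. This polynomial is irreducible over Q: it has no rational root (each ±√197 ± √22 is irrational), and any factorization into two quadratics over Q would force √(4334) ∈ Q (pairing opposite roots) or √197, √22 ∈ Q (other pairings), all impossible. Hence [Q(γ):Q] = 4 = [Q(√197, √22):Q], so Q(γ) = Q(√197, √22).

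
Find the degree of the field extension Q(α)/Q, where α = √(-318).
[Q(α):Q] = 2

[Q(α):Q] equals the degree of the minimal polynomial of α. Here α^2 = -318 and x^2 + 318 is irreducible (d = -318 is squarefree, ≠ 1, hence not a square), so deg(m_α) = 2. Thus [Q(α):Q] = 2.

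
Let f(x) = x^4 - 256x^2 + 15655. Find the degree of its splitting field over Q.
[K : Q] = 4

Solving the quadratic in x^2: x^2 = (256 ± √(256^2 - 4·15655))/2 = (256 ± √2916)/2 = (256 ± 54)/2, giving x^2 = 101 or x^2 = 155. So f(x) = (x^2 - 101)(x^2 - 155) and the roots of f are ±√101, ±√155. Hence the splitting field is K = Q(√101, √155). Since 101 and 155 are distinct squarefree integers > 1, their product 15655 is not a perfect square, so √155 ∉ Q(√101). By the tower law [K:Q] = [Q(√101,√155):Q(√101)] · [Q(√101):Q] = 2 · 2 = 4.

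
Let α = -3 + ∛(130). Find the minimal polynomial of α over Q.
m_α(x) = x^3 + 9x^2 + 27x - 103

Set β = α + 3 = ∛(130), so β^3 = 130. Then (α + 3)^3 - 130 = 0, i.e. α is a root of g(x) = (x + 3)^3 - 130 = x^3 + 9x^2 + 27x - 103. Since g(x) = h(x + 3) where h(x) = x^3 - 130, and h is irreducible over Q (because 130 is not a perfect cube, so h has no rational root, and a monic cubic with no rational root is irreducible), g is also irreducible (irreducibility is preserved under the substitution x → x + 3). Hence m_α(x) = x^3 + 9x^2 + 27x - 103.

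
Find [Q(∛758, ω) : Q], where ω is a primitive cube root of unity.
[Q(∛758, ω) : Q] = 6

[Q(∛758):Q] = 3 (min poly x^3 - 758, irreducible since 758 is not a perfect cube). [Q(ω):Q] = 2 (min poly x^2 + x + 1). Since Q(∛758) ⊂ R and ω ∉ R, we have ω ∉ Q(∛758), so x^2 + x + 1 remains irreducible over Q(∛758) and [Q(∛758, ω) : Q(∛758)] = 2. By the tower law, [Q(∛758, ω) : Q] = 3 · 2 = 6. (In fact Q(∛758, ω) is the splitting field of x^3 - 758 over Q.)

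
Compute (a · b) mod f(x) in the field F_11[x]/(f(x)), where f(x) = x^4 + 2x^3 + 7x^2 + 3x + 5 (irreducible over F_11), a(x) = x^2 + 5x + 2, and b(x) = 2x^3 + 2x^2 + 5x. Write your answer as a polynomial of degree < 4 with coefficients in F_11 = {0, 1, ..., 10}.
a · b ≡ 9x + 4 (mod f(x))

Multiply in F_11[x]: a(x)·b(x) = (x^2 + 5x + 2)·(2x^3 + 2x^2 + 5x) = 2x^5 + x^4 + 8x^3 + 7x^2 + 10x. This has degree ≥ 4, so divide by f(x) over F_11: 2x^5 + x^4 + 8x^3 + 7x^2 + 10x = (2x + 8)·(x^4 + 2x^3 + 7x^2 + 3x + 5) + (9x + 4). Hence a·b ≡ 9x + 4 (mod f). (F_11[x]/(f) is a field with 11^4 = 14641 elements since f is irreducible of degree 4.)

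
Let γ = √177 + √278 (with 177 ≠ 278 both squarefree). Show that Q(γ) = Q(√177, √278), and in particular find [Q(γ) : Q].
[Q(γ) : Q] = 4 (equivalently, Q(γ) = Q(√177, √278))

Obviously Q(γ) ⊆ Q(√177, √278), and [Q(√177, √278):Q] = 4 (since 177, 278 are distinct squarefree integers > 1 with 49206 not a perfect square). To show equality we compute the minimal polynomial of γ. From γ = √177 + √278: γ^2 = 177 + 2√(49206) + 278 = 455 + 2√(49206), so γ^2 - 455 = 2√(49206); squaring, (γ^2 - 455)^2 = 4·49206, i.e. γ^4 - 910γ^2 + 207025 - 196824 = 0, i.e. γ^4 - 910γ^2 + 10201 = 0. So γ is a root of x^4 - 910x^2 + 10201. This polynomial is irreducible over Q: it has no rational root (each ±√177 ± √278 is irrational), and any factorization into two quadratics over Q would force √(49206) ∈ Q (pairing opposite roots) or √177, √278 ∈ Q (other pairings), all impossible. Hence [Q(γ):Q] = 4 = [Q(√177, √278):Q], so Q(γ) = Q(√177, √278).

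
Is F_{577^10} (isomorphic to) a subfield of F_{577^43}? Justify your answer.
No: F_{577^10} is not a subfield of F_{577^43}

F_{p^m} embeds in F_{p^n} iff m | n. Here 10 ∤ 43 (since 43 = 4·10 + 3 with remainder 3 ≠ 0), so F_{577^10} is not a subfield of F_{577^43}. Equivalently: if it were, the tower law would give 10 = [F_{577^10}:F_577] dividing [F_{577^43}:F_577] = 43, contradiction.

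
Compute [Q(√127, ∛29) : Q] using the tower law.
[Q(√127, ∛29) : Q] = 6

Let L = Q(√127, ∛29). Since Q(√127) ⊂ L and [Q(√127):Q] = 2, the tower law gives 2 | [L:Q]. Likewise Q(∛29) ⊂ L with [Q(∛29):Q] = 3 (because 29 is not a perfect cube), so 3 | [L:Q]. As gcd(2,3) = 1, [L:Q] is divisible by 6. Conversely L is generated over Q by √127 and ∛29, so [L:Q] ≤ 2·3 = 6. Therefore [Q(√127, ∛29) : Q] = 6.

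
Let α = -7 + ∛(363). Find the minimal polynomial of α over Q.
m_α(x) = x^3 + 21x^2 + 147x - 20

Set β = α + 7 = ∛(363), so β^3 = 363. Then (α + 7)^3 - 363 = 0, i.e. α is a root of g(x) = (x + 7)^3 - 363 = x^3 + 21x^2 + 147x - 20. Since g(x) = h(x + 7) where h(x) = x^3 - 363, and h is irreducible over Q (because 363 is not a perfect cube, so h has no rational root, and a monic cubic with no rational root is irreducible), g is also irreducible (irreducibility is preserved under the substitution x → x + 7). Hence m_α(x) = x^3 + 21x^2 + 147x - 20.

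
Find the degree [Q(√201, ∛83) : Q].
[Q(√201, ∛83) : Q] = 6

Let L = Q(√201, ∛83). Since Q(√201) ⊂ L and [Q(√201):Q] = 2, the tower law gives 2 | [L:Q]. Likewise Q(∛83) ⊂ L with [Q(∛83):Q] = 3 (because 83 is not a perfect cube), so 3 | [L:Q]. As gcd(2,3) = 1, [L:Q] is divisible by 6. Conversely L is generated over Q by √201 and ∛83, so [L:Q] ≤ 2·3 = 6. Therefore [Q(√201, ∛83) : Q] = 6.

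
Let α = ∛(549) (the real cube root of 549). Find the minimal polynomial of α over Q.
m_α(x) = x^3 - 549

α satisfies α^3 = 549, so x^3 - 549 annihilates α. By the rational root test, a rational root p/q (in lowest terms) of x^3 - 549 would satisfy p^3 = 549 q^3, forcing q = 1 and p^3 = 549; but 549 is not a perfect cube, contradiction. A monic cubic over Q with no rational root is irreducible (any nontrivial factorization would include a linear factor). Hence x^3 - 549 is the minimal polynomial of α, and in particular [Q(α):Q] = 3.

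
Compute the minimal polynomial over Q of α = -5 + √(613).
m_α(x) = x^2 + 10x - 588

From α + 5 = √(613), squaring gives (α + 5)^2 = 613, i.e. α^2 + 10α + 25 = 613, so α^2 + 10α - 588 = 0. The discriminant of x^2 + 10x - 588 is (10)^2 - 4·(-588) = 100 + 2352 = 2452, and 4·(613) is not a perfect square in Q since 613 is squarefree and ≠ 1. Hence x^2 + 10x - 588 is irreducible over Q and is the minimal polynomial of α.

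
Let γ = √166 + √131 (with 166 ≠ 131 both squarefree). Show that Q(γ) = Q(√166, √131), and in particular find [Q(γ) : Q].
[Q(γ) : Q] = 4 (equivalently, Q(γ) = Q(√166, √131))

Obviously Q(γ) ⊆ Q(√166, √131), and [Q(√166, √131):Q] = 4 (since 166, 131 are distinct squarefree integers > 1 with 21746 not a perfect square). To show equality we compute the minimal polynomial of γ. From γ = √166 + √131: γ^2 = 166 + 2√(21746) + 131 = 297 + 2√(21746), so γ^2 - 297 = 2√(21746); squaring, (γ^2 - 297)^2 = 4·21746, i.e. γ^4 - 594γ^2 + 88209 - 86984 = 0, i.e. γ^4 - 594γ^2 + 1225 = 0. So γ is a root of x^4 - 594x^2 + 1225. This polynomial is irreducible over Q: it has no rational root (each ±√166 ± √131 is irrational), and any factorization into two quadratics over Q would force √(21746) ∈ Q (pairing opposite roots) or √166, √131 ∈ Q (other pairings), all impossible. Hence [Q(γ):Q] = 4 = [Q(√166, √131):Q], so Q(γ) = Q(√166, √131).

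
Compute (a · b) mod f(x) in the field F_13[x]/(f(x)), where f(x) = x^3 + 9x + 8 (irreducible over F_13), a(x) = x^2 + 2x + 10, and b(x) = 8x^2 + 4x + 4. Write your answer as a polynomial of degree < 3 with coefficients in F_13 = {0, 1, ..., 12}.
a · b ≡ 7x^2 + 12x + 10 (mod f(x))

Multiply in F_13[x]: a(x)·b(x) = (x^2 + 2x + 10)·(8x^2 + 4x + 4) = 8x^4 + 7x^3 + x^2 + 9x + 1. This has degree ≥ 3, so divide by f(x) over F_13: 8x^4 + 7x^3 + x^2 + 9x + 1 = (8x + 7)·(x^3 + 9x + 8) + (7x^2 + 12x + 10). Hence a·b ≡ 7x^2 + 12x + 10 (mod f). (F_13[x]/(f) is a field with 13^3 = 2197 elements since f is irreducible of degree 3.)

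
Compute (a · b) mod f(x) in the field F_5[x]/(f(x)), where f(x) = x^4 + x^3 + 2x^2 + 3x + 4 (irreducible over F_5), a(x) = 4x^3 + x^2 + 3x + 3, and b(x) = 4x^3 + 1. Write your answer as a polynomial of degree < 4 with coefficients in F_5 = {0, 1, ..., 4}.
a · b ≡ 4x^2 (mod f(x))

Multiply in F_5[x]: a(x)·b(x) = (4x^3 + x^2 + 3x + 3)·(4x^3 + 1) = x^6 + 4x^5 + 2x^4 + x^3 + x^2 + 3x + 3. This has degree ≥ 4, so divide by f(x) over F_5: x^6 + 4x^5 + 2x^4 + x^3 + x^2 + 3x + 3 = (x^2 + 3x + 2)·(x^4 + x^3 + 2x^2 + 3x + 4) + (4x^2). Hence a·b ≡ 4x^2 (mod f). (F_5[x]/(f) is a field with 5^4 = 625 elements since f is irreducible of degree 4.)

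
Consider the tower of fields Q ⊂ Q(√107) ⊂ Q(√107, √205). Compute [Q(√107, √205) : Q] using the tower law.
[Q(√107, √205) : Q] = 4

[Q(√107):Q] = 2 (min poly x^2 - 107, irreducible since 107 is squarefree > 1). For the top step, suppose √205 ∈ Q(√107), say √205 = c + d√107 with c, d ∈ Q. Squaring: 205 = c^2 + 107d^2 + 2cd√107. Since √107 ∉ Q this forces 2cd = 0. If d = 0 then √205 = c ∈ Q, contradicting 205 squarefree > 1. If c = 0 then 205 = 107d^2, so 107·205 = (107d)^2 is a perfect square in Q — but 107·205 = 21935 is not a perfect square (since 107 and 205 are distinct squarefree integers). Contradiction. Hence √205 ∉ Q(√107), so x^2 - 205 stays irreducible over Q(√107) and [Q(√107, √205) : Q(√107)] = 2. By the tower law, [Q(√107, √205) : Q] = 2 · 2 = 4.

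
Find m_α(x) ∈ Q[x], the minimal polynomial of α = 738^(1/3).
m_α(x) = x^3 - 738

α satisfies α^3 = 738, so x^3 - 738 annihilates α. By the rational root test, a rational root p/q (in lowest terms) of x^3 - 738 would satisfy p^3 = 738 q^3, forcing q = 1 and p^3 = 738; but 738 is not a perfect cube, contradiction. A monic cubic over Q with no rational root is irreducible (any nontrivial factorization would include a linear factor). Hence x^3 - 738 is the minimal polynomial of α, and in particular [Q(α):Q] = 3.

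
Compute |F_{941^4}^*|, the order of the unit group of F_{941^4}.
|F_{941^4}^*| = 784076601360

F_{941^4} has 941^4 = 784076601361 elements; its multiplicative group consists of all nonzero elements, so |F_{941^4}^*| = 784076601361 - 1 = 784076601360. (It is cyclic since any finite subgroup of the multiplicative group of a field is cyclic.)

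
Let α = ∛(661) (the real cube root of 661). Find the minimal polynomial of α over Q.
m_α(x) = x^3 - 661

α satisfies α^3 = 661, so x^3 - 661 annihilates α. By the rational root test, a rational root p/q (in lowest terms) of x^3 - 661 would satisfy p^3 = 661 q^3, forcing q = 1 and p^3 = 661; but 661 is not a perfect cube, contradiction. A monic cubic over Q with no rational root is irreducible (any nontrivial factorization would include a linear factor). Hence x^3 - 661 is the minimal polynomial of α, and in particular [Q(α):Q] = 3.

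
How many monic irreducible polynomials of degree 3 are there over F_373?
There are 17298248 monic irreducible polynomials of degree 3 over F_373

Each element of F_{373^3} that lies in no proper subfield is a root of exactly one monic irreducible of degree 3 over F_373, and each such polynomial has 3 distinct roots in F_{373^3}. By Möbius inversion the count is N_373(3) = (1/3) Σ_{d|3} μ(3/d) · 373^d = (1/3)(μ(3)·373^1 + μ(1)·373^3) = 51894744/3 = 17298248.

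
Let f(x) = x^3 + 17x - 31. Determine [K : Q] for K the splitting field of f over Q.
[K : Q] = 6

By the rational root test, any rational root of the monic integer polynomial f(x) = x^3 + 17x - 31 must be an integer dividing the constant term -31, i.e. one of ±{1, 31}. Evaluating: f(1) = -13, f(-1) = -49, f(31) = 30287, f(-31) = -30349; none is 0, so f has no rational root and is therefore irreducible over Q (a cubic with no linear factor over a field is irreducible). For an irreducible cubic, the Galois group is A_3 or S_3 according as the discriminant disc(f) = -4a^3 - 27b^2 = -4·(17)^3 - 27·(-31)^2 = -45599 is or is not a square in Q. Here disc(f) = -45599 is not a perfect square in Q, so the Galois group of f over Q is not contained in A_3 and must be all of S_3. The splitting field has degree |S_3| = 6 over Q, so [K : Q] = 6.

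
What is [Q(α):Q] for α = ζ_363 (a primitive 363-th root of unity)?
[Q(α):Q] = 220

The minimal polynomial of ζ_363 over Q is the 363-th cyclotomic polynomial Φ_363(x), which is irreducible over Q and has degree φ(363) = 220. Hence [Q(α):Q] = φ(363) = 220.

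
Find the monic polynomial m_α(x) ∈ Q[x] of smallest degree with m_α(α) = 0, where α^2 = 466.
m_α(x) = x^2 - 466

α satisfies α^2 - 466 = 0, so x^2 - 466 annihilates α. Since d = 466 is squarefree and ≠ 1, it is not a perfect square in Q, so x^2 - 466 has no rational root and is therefore irreducible over Q (a degree-2 polynomial over a field is irreducible iff it has no root). Hence m_α(x) = x^2 - 466.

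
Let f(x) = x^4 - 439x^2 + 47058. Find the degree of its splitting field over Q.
[K : Q] = 4

Solving the quadratic in x^2: x^2 = (439 ± √(439^2 - 4·47058))/2 = (439 ± √4489)/2 = (439 ± 67)/2, giving x^2 = 253 or x^2 = 186. So f(x) = (x^2 - 253)(x^2 - 186) and the roots of f are ±√253, ±√186. Hence the splitting field is K = Q(√253, √186). Since 253 and 186 are distinct squarefree integers > 1, their product 47058 is not a perfect square, so √186 ∉ Q(√253). By the tower law [K:Q] = [Q(√253,√186):Q(√253)] · [Q(√253):Q] = 2 · 2 = 4.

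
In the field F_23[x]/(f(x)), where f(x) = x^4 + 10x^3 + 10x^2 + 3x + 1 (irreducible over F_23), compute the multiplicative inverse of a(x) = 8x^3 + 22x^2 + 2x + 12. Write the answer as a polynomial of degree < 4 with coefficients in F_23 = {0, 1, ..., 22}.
a(x)^(-1) ≡ 5x^3 + 11x^2 + 18x + 9 (mod f(x))

Since f is irreducible over F_23, F_23[x]/(f) is a field and a(x) ≠ 0 has an inverse. Apply the extended Euclidean algorithm to f(x) and a(x) in F_23[x]: f(x) = (3x + 16)·a(x) + (20x^2 + 4x + 16);  a(x) = (5x + 7)·(20x^2 + 4x + 16) + (9x + 15);  (20x^2 + 4x + 16) = (15x + 1)·(9x + 15) + (1). The last nonzero remainder is the constant 1 = gcd(f, a) in F_23. Back-substituting through the division chain expresses 1 = s(x)·a(x) + t(x)·f(x) with s(x) ≡ 5x^3 + 11x^2 + 18x + 9 (mod f), so a(x)^(-1) ≡ s(x) = 5x^3 + 11x^2 + 18x + 9 (mod f). Check: (8x^3 + 22x^2 + 2x + 12)·(5x^3 + 11x^2 + 18x + 9) = 17x^6 + 14x^5 + 5x^4 + 21x^3 + 21x^2 + 4x + 16 ≡ 1 (mod x^4 + 10x^3 + 10x^2 + 3x + 1).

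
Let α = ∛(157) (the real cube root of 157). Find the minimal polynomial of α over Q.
m_α(x) = x^3 - 157

α satisfies α^3 = 157, so x^3 - 157 annihilates α. By the rational root test, a rational root p/q (in lowest terms) of x^3 - 157 would satisfy p^3 = 157 q^3, forcing q = 1 and p^3 = 157; but 157 is not a perfect cube, contradiction. A monic cubic over Q with no rational root is irreducible (any nontrivial factorization would include a linear factor). Hence x^3 - 157 is the minimal polynomial of α, and in particular [Q(α):Q] = 3.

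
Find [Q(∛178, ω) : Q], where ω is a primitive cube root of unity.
[Q(∛178, ω) : Q] = 6

[Q(∛178):Q] = 3 (min poly x^3 - 178, irreducible since 178 is not a perfect cube). [Q(ω):Q] = 2 (min poly x^2 + x + 1). Since Q(∛178) ⊂ R and ω ∉ R, we have ω ∉ Q(∛178), so x^2 + x + 1 remains irreducible over Q(∛178) and [Q(∛178, ω) : Q(∛178)] = 2. By the tower law, [Q(∛178, ω) : Q] = 3 · 2 = 6. (In fact Q(∛178, ω) is the splitting field of x^3 - 178 over Q.)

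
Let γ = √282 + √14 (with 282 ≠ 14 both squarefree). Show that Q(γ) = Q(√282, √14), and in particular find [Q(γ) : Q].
[Q(γ) : Q] = 4 (equivalently, Q(γ) = Q(√282, √14))

Obviously Q(γ) ⊆ Q(√282, √14), and [Q(√282, √14):Q] = 4 (since 282, 14 are distinct squarefree integers > 1 with 3948 not a perfect square). To show equality we compute the minimal polynomial of γ. From γ = √282 + √14: γ^2 = 282 + 2√(3948) + 14 = 296 + 2√(3948), so γ^2 - 296 = 2√(3948); squaring, (γ^2 - 296)^2 = 4·3948, i.e. γ^4 - 592γ^2 + 87616 - 15792 = 0, i.e. γ^4 - 592γ^2 + 71824 = 0. So γ is a root of x^4 - 592x^2 + 71824. This polynomial is irreducible over Q: it has no rational root (each ±√282 ± √14 is irrational), and any factorization into two quadratics over Q would force √(3948) ∈ Q (pairing opposite roots) or √282, √14 ∈ Q (other pairings), all impossible. Hence [Q(γ):Q] = 4 = [Q(√282, √14):Q], so Q(γ) = Q(√282, √14).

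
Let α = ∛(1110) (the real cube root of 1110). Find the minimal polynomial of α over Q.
m_α(x) = x^3 - 1110

α satisfies α^3 = 1110, so x^3 - 1110 annihilates α. By the rational root test, a rational root p/q (in lowest terms) of x^3 - 1110 would satisfy p^3 = 1110 q^3, forcing q = 1 and p^3 = 1110; but 1110 is not a perfect cube, contradiction. A monic cubic over Q with no rational root is irreducible (any nontrivial factorization would include a linear factor). Hence x^3 - 1110 is the minimal polynomial of α, and in particular [Q(α):Q] = 3.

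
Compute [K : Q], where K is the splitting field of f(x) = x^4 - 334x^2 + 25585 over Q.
[K : Q] = 4

Solving the quadratic in x^2: x^2 = (334 ± √(334^2 - 4·25585))/2 = (334 ± √9216)/2 = (334 ± 96)/2, giving x^2 = 119 or x^2 = 215. So f(x) = (x^2 - 119)(x^2 - 215) and the roots of f are ±√119, ±√215. Hence the splitting field is K = Q(√119, √215). Since 119 and 215 are distinct squarefree integers > 1, their product 25585 is not a perfect square, so √215 ∉ Q(√119). By the tower law [K:Q] = [Q(√119,√215):Q(√119)] · [Q(√119):Q] = 2 · 2 = 4.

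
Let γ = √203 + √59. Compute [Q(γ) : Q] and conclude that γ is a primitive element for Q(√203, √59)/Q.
[Q(γ) : Q] = 4 (equivalently, Q(γ) = Q(√203, √59))

Obviously Q(γ) ⊆ Q(√203, √59), and [Q(√203, √59):Q] = 4 (since 203, 59 are distinct squarefree integers > 1 with 11977 not a perfect square). To show equality we compute the minimal polynomial of γ. From γ = √203 + √59: γ^2 = 203 + 2√(11977) + 59 = 262 + 2√(11977), so γ^2 - 262 = 2√(11977); squaring, (γ^2 - 262)^2 = 4·11977, i.e. γ^4 - 524γ^2 + 68644 - 47908 = 0, i.e. γ^4 - 524γ^2 + 20736 = 0. So γ is a root of x^4 - 524x^2 + 20736. This polynomial is irreducible over Q: it has no rational root (each ±√203 ± √59 is irrational), and any factorization into two quadratics over Q would force √(11977) ∈ Q (pairing opposite roots) or √203, √59 ∈ Q (other pairings), all impossible. Hence [Q(γ):Q] = 4 = [Q(√203, √59):Q], so Q(γ) = Q(√203, √59).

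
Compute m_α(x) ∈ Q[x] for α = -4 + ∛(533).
m_α(x) = x^3 + 12x^2 + 48x - 469

Set β = α + 4 = ∛(533), so β^3 = 533. Then (α + 4)^3 - 533 = 0, i.e. α is a root of g(x) = (x + 4)^3 - 533 = x^3 + 12x^2 + 48x - 469. Since g(x) = h(x + 4) where h(x) = x^3 - 533, and h is irreducible over Q (because 533 is not a perfect cube, so h has no rational root, and a monic cubic with no rational root is irreducible), g is also irreducible (irreducibility is preserved under the substitution x → x + 4). Hence m_α(x) = x^3 + 12x^2 + 48x - 469.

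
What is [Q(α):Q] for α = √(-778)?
[Q(α):Q] = 2

[Q(α):Q] equals the degree of the minimal polynomial of α. Here α^2 = -778 and x^2 + 778 is irreducible (d = -778 is squarefree, ≠ 1, hence not a square), so deg(m_α) = 2. Thus [Q(α):Q] = 2.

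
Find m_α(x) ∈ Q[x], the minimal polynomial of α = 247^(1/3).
m_α(x) = x^3 - 247

α satisfies α^3 = 247, so x^3 - 247 annihilates α. By the rational root test, a rational root p/q (in lowest terms) of x^3 - 247 would satisfy p^3 = 247 q^3, forcing q = 1 and p^3 = 247; but 247 is not a perfect cube, contradiction. A monic cubic over Q with no rational root is irreducible (any nontrivial factorization would include a linear factor). Hence x^3 - 247 is the minimal polynomial of α, and in particular [Q(α):Q] = 3.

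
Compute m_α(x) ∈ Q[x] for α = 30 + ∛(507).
m_α(x) = x^3 - 90x^2 + 2700x - 27507

Set β = α - 30 = ∛(507), so β^3 = 507. Then (α - 30)^3 - 507 = 0, i.e. α is a root of g(x) = (x - 30)^3 - 507 = x^3 - 90x^2 + 2700x - 27507. Since g(x) = h(x - 30) where h(x) = x^3 - 507, and h is irreducible over Q (because 507 is not a perfect cube, so h has no rational root, and a monic cubic with no rational root is irreducible), g is also irreducible (irreducibility is preserved under the substitution x → x - 30). Hence m_α(x) = x^3 - 90x^2 + 2700x - 27507.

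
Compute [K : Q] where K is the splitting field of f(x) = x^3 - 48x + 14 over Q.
[K : Q] = 6

By the rational root test, any rational root of the monic integer polynomial f(x) = x^3 - 48x + 14 must be an integer dividing the constant term 14, i.e. one of ±{1, 2, 7, 14}. Evaluating: f(1) = -33, f(-1) = 61, f(2) = -74, f(-2) = 102, f(7) = 21, f(-7) = 7, f(14) = 2086, f(-14) = -2058; none is 0, so f has no rational root and is therefore irreducible over Q (a cubic with no linear factor over a field is irreducible). For an irreducible cubic, the Galois group is A_3 or S_3 according as the discriminant disc(f) = -4a^3 - 27b^2 = -4·(-48)^3 - 27·(14)^2 = 437076 is or is not a square in Q. Here disc(f) = 437076 is not a perfect square in Q, so the Galois group of f over Q is not contained in A_3 and must be all of S_3. The splitting field has degree |S_3| = 6 over Q, so [K : Q] = 6.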